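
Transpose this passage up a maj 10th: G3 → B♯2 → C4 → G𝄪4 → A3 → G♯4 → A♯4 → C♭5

B4 D##4 E5 B##5 C#5 B#5 C##6 Eb6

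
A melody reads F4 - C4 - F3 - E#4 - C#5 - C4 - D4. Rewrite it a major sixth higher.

F4 -> D5
C4 -> A4
F3 -> D4
E#4 -> C##5
C#5 -> A#5
C4 -> A4
D4 -> B4

D5 A4 D4 C##5 A#5 A4 B4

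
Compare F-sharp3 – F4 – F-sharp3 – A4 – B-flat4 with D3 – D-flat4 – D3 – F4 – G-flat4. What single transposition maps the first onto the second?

From F#3 to D3 is 3 letter names — a third of some quality.
D3 to F#3 is 4 semitones, which makes it a major third; the second version is lower, so the direction is down.
Checking another pair — Bb4 → Gb4 — gives the same interval.

down a major third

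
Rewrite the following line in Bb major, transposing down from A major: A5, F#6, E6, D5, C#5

Bb4 G5 F5 Eb4 D4

From A down to Bb is a major seventh; apply that to each pitch.
A5 becomes Bb4
F#6 becomes G5
E6 becomes F5
D5 becomes Eb4
C#5 becomes D4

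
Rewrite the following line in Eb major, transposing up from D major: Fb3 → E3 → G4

Gbb3 F3 Ab4

D major to Eb major up is a minor second, so every note moves up by that interval.
Fb3 to Gbb3
E3 to F3
G4 to Ab4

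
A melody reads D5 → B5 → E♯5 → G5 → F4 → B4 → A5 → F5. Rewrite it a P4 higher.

G5 E6 A#5 C6 Bb4 E5 D6 Bb5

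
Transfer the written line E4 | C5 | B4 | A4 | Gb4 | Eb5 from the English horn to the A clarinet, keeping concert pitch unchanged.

C4 Ab4 G4 F4 Ebb4 Cb5

First find concert pitch: the English horn sounds a perfect fifth below written, so E4 C5 B4 A4 Gb4 Eb5 sounds A3 F4 E4 D4 Cb4 Ab4.
Then write for A clarinet: it sounds a minor third below written, so the part must be a minor third above concert.
A3 → C4
F4 → Ab4
E4 → G4
D4 → F4
Cb4 → Ebb4
Ab4 → Cb5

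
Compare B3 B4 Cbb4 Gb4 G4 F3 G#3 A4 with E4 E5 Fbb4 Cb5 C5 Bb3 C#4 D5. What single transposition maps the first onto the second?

up a perfect fourth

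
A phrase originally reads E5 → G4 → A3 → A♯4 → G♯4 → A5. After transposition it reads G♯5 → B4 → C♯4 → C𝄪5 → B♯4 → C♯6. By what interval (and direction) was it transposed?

up a major third

From E5 to G#5 is 3 letter names — a third of some quality.
E5 to G#5 is 4 semitones, which makes it a major third; the second version is higher, so the direction is up.
Checking another pair — A5 → C#6 — gives the same interval.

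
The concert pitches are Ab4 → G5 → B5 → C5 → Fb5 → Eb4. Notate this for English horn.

The English horn sounds a perfect fifth below written, so the written part must be a perfect fifth above concert — transpose each note up.
Ab4 to Eb5
G5 to D6
B5 to F#6
C5 to G5
Fb5 to Cb6
Eb4 to Bb4

Eb5 D6 F#6 G5 Cb6 Bb4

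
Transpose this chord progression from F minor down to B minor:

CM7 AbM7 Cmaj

F#M7 DM7 F#maj

F minor down to B minor is a diminished fifth; each chord root moves by that interval while the quality stays the same.
CM7: root C down a diminished fifth → F#, giving F#M7.
AbM7: root Ab down a diminished fifth → D, giving DM7.
Cmaj: root C down a diminished fifth → F#, giving F#maj.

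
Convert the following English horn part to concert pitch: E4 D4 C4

A3 G3 F3

Written C4 on the English horn sounds as F3, a perfect fifth lower; apply that shift to every note.
E4 gives A3
D4 gives G3
C4 gives F3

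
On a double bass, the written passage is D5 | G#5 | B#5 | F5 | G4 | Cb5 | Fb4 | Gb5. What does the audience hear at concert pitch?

D4 G#4 B#4 F4 G3 Cb4 Fb3 Gb4

Written C4 on the double bass sounds as C3, a perfect octave lower; apply that shift to every note.
D5 gives D4
G#5 gives G#4
B#5 gives B#4
F5 gives F4
G4 gives G3
Cb5 gives Cb4
Fb4 gives Fb3
Gb5 gives Gb4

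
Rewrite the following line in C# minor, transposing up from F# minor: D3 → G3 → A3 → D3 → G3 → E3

A3 D4 E4 A3 D4 B3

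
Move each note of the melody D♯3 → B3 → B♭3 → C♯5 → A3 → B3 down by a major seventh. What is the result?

A major seventh down from D#3 gives E2.
A major seventh down from B3 gives C3.
Bb3 down a major seventh is Cb3.
A major seventh down from C#5 gives D4.
A3 down a major seventh is Bb2.
B3 down a major seventh is C3.

E2 C3 Cb3 D4 Bb2 C3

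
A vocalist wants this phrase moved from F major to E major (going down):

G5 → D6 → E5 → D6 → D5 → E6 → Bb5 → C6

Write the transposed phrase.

F#5 C#6 D#5 C#6 C#5 D#6 A5 B5

F major to E major down is a minor second, so every note moves down by that interval.
G5 to F#5
D6 to C#6
E5 to D#5
D6 to C#6
D5 to C#5
E6 to D#6
Bb5 to A5
C6 to B5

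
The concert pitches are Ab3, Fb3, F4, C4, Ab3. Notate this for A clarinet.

Written C4 sounds as A3 on the A clarinet, so concert pitches are written a minor third up.
Ab3 -> Cb4
Fb3 -> Abb3
F4 -> Ab4
C4 -> Eb4
Ab3 -> Cb4

Cb4 Abb3 Ab4 Eb4 Cb4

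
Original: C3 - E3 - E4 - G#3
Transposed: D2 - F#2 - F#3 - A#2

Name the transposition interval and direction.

down a minor seventh

From C3 to D2 is 7 letter names — a seventh of some quality.
D2 to C3 is 10 semitones, which makes it a minor seventh; the second version is lower, so the direction is down.
Checking another pair — G#3 → A#2 — gives the same interval.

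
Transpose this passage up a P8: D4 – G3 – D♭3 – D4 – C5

D5 G4 Db4 D5 C6

A perfect octave up from D4 gives D5.
G3 up a perfect octave is G4.
Db3 up a perfect octave is Db4.
D4: an octave up reaches D, and 12 semitones makes it D5.
C5: an octave up reaches C, and 12 semitones makes it C6.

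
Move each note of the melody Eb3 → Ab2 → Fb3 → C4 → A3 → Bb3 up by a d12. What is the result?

Bbb4 Ebb4 Cbb5 Gb5 Eb5 Fb5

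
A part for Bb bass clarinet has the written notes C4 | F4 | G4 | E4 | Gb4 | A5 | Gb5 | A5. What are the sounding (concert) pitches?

Bb2 Eb3 F3 D3 Fb3 G4 Fb4 G4

The Bb bass clarinet sounds a major ninth below written, so transpose each written note down a major ninth.
C4 to Bb2
F4 to Eb3
G4 to F3
E4 to D3
Gb4 to Fb3
A5 to G4
Gb5 to Fb4
A5 to G4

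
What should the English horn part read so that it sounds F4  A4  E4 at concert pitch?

C5 E5 B4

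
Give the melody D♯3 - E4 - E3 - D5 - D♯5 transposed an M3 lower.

B2 C4 C3 Bb4 B4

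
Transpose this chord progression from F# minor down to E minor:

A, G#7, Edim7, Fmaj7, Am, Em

G F#7 Ddim7 Ebmaj7 Gm Dm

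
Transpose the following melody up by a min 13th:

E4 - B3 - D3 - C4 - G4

C6 G5 Bb4 Ab5 Eb6

A minor thirteenth up from E4 gives C6.
A minor thirteenth up from B3 gives G5.
D3: a thirteenth up reaches B, and 20 semitones makes it Bb4.
C4: a thirteenth up reaches A, and 20 semitones makes it Ab5.
G4 up a minor thirteenth is Eb6.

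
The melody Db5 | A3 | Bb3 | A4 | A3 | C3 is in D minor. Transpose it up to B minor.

Bb5 F#4 G4 F#5 F#4 A3

From D up to B is a major sixth; apply that to each pitch.
Db5 becomes Bb5
A3 becomes F#4
Bb3 becomes G4
A4 becomes F#5
A3 becomes F#4
C3 becomes A3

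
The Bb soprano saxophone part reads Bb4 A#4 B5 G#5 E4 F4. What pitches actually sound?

Written C4 on the Bb soprano saxophone sounds as Bb3, a major second lower; apply that shift to every note.
Bb4 → Ab4
A#4 → G#4
B5 → A5
G#5 → F#5
E4 → D4
F4 → Eb4

Ab4 G#4 A5 F#5 D4 Eb4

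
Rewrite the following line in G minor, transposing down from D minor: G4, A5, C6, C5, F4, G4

From D down to G is a perfect fifth; apply that to each pitch.
G4 -> C4
A5 -> D5
C6 -> F5
C5 -> F4
F4 -> Bb3
G4 -> C4

C4 D5 F5 F4 Bb3 C4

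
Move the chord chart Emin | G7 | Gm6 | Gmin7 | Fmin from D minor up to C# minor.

D#min F#7 F#m6 F#min7 Emin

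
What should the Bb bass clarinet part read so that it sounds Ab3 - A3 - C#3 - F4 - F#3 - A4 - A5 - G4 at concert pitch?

Bb4 B4 D#4 G5 G#4 B5 B6 A5

The Bb bass clarinet sounds a major ninth below written, so the written part must be a major ninth above concert — transpose each note up.
Ab3 to Bb4
A3 to B4
C#3 to D#4
F4 to G5
F#3 to G#4
A4 to B5
A5 to B6
G4 to A5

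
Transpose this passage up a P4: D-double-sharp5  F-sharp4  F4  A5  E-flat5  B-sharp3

D##5 → G##5
F#4 → B4
F4 → Bb4
A5 → D6
Eb5 → Ab5
B#3 → E#4

G##5 B4 Bb4 D6 Ab5 E#4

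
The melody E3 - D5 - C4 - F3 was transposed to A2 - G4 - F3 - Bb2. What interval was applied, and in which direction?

Take the first pair: E3 → A2. E to A spans 5 letter names, so the interval is some kind of fifth.
A2 to E3 is 7 semitones, which makes it a perfect fifth; the second version is lower, so the direction is down.
Checking another pair — F3 → Bb2 — gives the same interval.

down a perfect fifth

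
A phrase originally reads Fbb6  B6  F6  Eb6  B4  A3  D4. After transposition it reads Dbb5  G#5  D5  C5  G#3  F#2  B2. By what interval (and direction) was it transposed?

Take the first pair: Fbb6 → Dbb5. F to D spans 10 letter names, so the interval is some kind of tenth.
Dbb5 to Fbb6 is 15 semitones, which makes it a minor tenth; the second version is lower, so the direction is down.
Checking another pair — D4 → B2 — gives the same interval.

down a minor tenth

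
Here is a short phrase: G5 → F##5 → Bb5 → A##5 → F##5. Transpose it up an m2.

G5 -> Ab5
F##5 -> G#5
Bb5 -> Cb6
A##5 -> B#5
F##5 -> G#5

Ab5 G#5 Cb6 B#5 G#5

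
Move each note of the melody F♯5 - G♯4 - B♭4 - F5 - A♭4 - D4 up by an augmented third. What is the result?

A##5 B##4 D#5 A#5 C#5 F##4

F#5 → A##5
G#4 → B##4
Bb4 → D#5
F5 → A#5
Ab4 → C#5
D4 → F##4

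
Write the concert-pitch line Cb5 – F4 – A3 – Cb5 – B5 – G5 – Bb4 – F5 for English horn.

Written C4 sounds as F3 on the English horn, so concert pitches are written a perfect fifth up.
Cb5 becomes Gb5
F4 becomes C5
A3 becomes E4
Cb5 becomes Gb5
B5 becomes F#6
G5 becomes D6
Bb4 becomes F5
F5 becomes C6

Gb5 C5 E4 Gb5 F#6 D6 F5 C6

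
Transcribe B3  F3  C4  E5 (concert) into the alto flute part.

E4 Bb3 F4 A5

Written C4 sounds as G3 on the alto flute, so concert pitches are written a perfect fourth up.
B3 -> E4
F3 -> Bb3
C4 -> F4
E5 -> A5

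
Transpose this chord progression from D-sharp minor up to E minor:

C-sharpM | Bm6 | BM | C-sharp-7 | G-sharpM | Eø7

D-sharp minor up to E minor is a minor second; each chord root moves by that interval while the quality stays the same.
C-sharpM: root C-sharp up a minor second → D, giving DM.
Bm6: root B up a minor second → C, giving Cm6.
BM: root B up a minor second → C, giving CM.
C-sharp-7: root C-sharp up a minor second → D, giving D-7.
G-sharpM: root G-sharp up a minor second → A, giving AM.
Eø7: root E up a minor second → F, giving Fø7.

DM Cm6 CM D-7 AM Fø7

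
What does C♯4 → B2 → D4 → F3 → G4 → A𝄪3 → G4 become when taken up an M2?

D#4 C#3 E4 G3 A4 B##3 A4

C#4: a second up reaches D, and 2 semitones makes it D#4.
A major second up from B2 gives C#3.
D4 up a major second is E4.
F3 up a major second is G3.
G4 up a major second is A4.
A major second up from A##3 gives B##3.
G4 up a major second is A4.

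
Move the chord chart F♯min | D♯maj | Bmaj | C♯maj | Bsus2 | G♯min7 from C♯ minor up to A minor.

Dmin Bmaj Gmaj Amaj Gsus2 Emin7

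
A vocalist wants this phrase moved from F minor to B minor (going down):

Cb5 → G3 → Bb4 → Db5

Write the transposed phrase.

From F down to B is a diminished fifth; apply that to each pitch.
Cb5 gives F4
G3 gives C#3
Bb4 gives E4
Db5 gives G4

F4 C#3 E4 G4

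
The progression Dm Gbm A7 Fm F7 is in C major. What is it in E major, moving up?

C major up to E major is a major third; each chord root moves by that interval while the quality stays the same.
Dm: root D up a major third → F#, giving F#m.
Gbm: root Gb up a major third → Bb, giving Bbm.
A7: root A up a major third → C#, giving C#7.
Fm: root F up a major third → A, giving Am.
F7: root F up a major third → A, giving A7.

F#m Bbm C#7 Am A7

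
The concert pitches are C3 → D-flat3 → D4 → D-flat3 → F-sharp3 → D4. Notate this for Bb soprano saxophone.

Written C4 sounds as Bb3 on the Bb soprano saxophone, so concert pitches are written a major second up.
C3 to D3
Db3 to Eb3
D4 to E4
Db3 to Eb3
F#3 to G#3
D4 to E4

D3 Eb3 E4 Eb3 G#3 E4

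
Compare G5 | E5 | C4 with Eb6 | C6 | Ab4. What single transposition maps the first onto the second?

up a minor sixth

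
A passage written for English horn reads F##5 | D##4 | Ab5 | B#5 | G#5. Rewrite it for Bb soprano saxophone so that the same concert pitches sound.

C##5 A##3 Eb5 F##5 D#5

First find concert pitch: the English horn sounds a perfect fifth below written, so F##5 D##4 Ab5 B#5 G#5 sounds B#4 G##3 Db5 E#5 C#5.
Then write for Bb soprano saxophone: it sounds a major second below written, so the part must be a major second above concert.
B#4 → C##5
G##3 → A##3
Db5 → Eb5
E#5 → F##5
C#5 → D#5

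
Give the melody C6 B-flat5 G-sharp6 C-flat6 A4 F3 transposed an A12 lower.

C6 becomes Fb4
Bb5 becomes Ebb4
G#6 becomes C5
Cb6 becomes Fbb4
A4 becomes Db3
F3 becomes Bbb1

Fb4 Ebb4 C5 Fbb4 Db3 Bbb1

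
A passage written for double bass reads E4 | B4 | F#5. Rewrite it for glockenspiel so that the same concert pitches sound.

First find concert pitch: the double bass sounds a perfect octave below written, so E4 B4 F#5 sounds E3 B3 F#4.
Then write for glockenspiel: it sounds a perfect fifteenth above written, so the part must be a perfect fifteenth below concert.
E3 → E1
B3 → B1
F#4 → F#2

E1 B1 F#2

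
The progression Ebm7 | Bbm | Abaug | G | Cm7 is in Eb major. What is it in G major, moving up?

Gm7 Dm Caug B Em7

Eb major up to G major is a major third; each chord root moves by that interval while the quality stays the same.
Ebm7: root Eb up a major third → G, giving Gm7.
Bbm: root Bb up a major third → D, giving Dm.
Abaug: root Ab up a major third → C, giving Caug.
G: root G up a major third → B, giving B.
Cm7: root C up a major third → E, giving Em7.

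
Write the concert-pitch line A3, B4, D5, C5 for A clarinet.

Written C4 sounds as A3 on the A clarinet, so concert pitches are written a minor third up.
A3 -> C4
B4 -> D5
D5 -> F5
C5 -> Eb5

C4 D5 F5 Eb5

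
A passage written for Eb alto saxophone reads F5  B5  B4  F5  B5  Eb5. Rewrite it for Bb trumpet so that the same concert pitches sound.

First find concert pitch: the Eb alto saxophone sounds a major sixth below written, so F5 B5 B4 F5 B5 Eb5 sounds Ab4 D5 D4 Ab4 D5 Gb4.
Then write for Bb trumpet: it sounds a major second below written, so the part must be a major second above concert.
Ab4 → Bb4
D5 → E5
D4 → E4
Ab4 → Bb4
D5 → E5
Gb4 → Ab4

Bb4 E5 E4 Bb4 E5 Ab4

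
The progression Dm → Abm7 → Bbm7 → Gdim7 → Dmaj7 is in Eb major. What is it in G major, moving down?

F#m Cm7 Dm7 Bdim7 F#maj7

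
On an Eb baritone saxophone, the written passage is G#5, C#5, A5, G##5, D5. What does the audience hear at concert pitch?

B3 E3 C4 B#3 F3

The Eb baritone saxophone sounds a major thirteenth below written, so transpose each written note down a major thirteenth.
G#5 -> B3
C#5 -> E3
A5 -> C4
G##5 -> B#3
D5 -> F3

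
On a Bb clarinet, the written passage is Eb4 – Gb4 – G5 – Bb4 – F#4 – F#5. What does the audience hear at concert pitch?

Written C4 on the Bb clarinet sounds as Bb3, a major second lower; apply that shift to every note.
Eb4 becomes Db4
Gb4 becomes Fb4
G5 becomes F5
Bb4 becomes Ab4
F#4 becomes E4
F#5 becomes E5

Db4 Fb4 F5 Ab4 E4 E5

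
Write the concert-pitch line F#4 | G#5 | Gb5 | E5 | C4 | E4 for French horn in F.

The French horn in F sounds a perfect fifth below written, so the written part must be a perfect fifth above concert — transpose each note up.
F#4 to C#5
G#5 to D#6
Gb5 to Db6
E5 to B5
C4 to G4
E4 to B4

C#5 D#6 Db6 B5 G4 B4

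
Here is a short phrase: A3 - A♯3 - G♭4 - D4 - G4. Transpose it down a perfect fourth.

A3 down a perfect fourth is E3.
A#3 down a perfect fourth is E#3.
A perfect fourth down from Gb4 gives Db4.
A perfect fourth down from D4 gives A3.
G4: a fourth down reaches D, and 5 semitones makes it D4.

E3 E#3 Db4 A3 D4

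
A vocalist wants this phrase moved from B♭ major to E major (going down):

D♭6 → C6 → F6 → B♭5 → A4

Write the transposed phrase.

G5 F#5 B5 E5 D#4

From B♭ down to E is a diminished fifth; apply that to each pitch.
Db6 -> G5
C6 -> F#5
F6 -> B5
Bb5 -> E5
A4 -> D#4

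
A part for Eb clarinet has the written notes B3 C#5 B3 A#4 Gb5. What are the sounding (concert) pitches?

The Eb clarinet sounds a minor third above written, so transpose each written note up a minor third.
B3 -> D4
C#5 -> E5
B3 -> D4
A#4 -> C#5
Gb5 -> Bbb5

D4 E5 D4 C#5 Bbb5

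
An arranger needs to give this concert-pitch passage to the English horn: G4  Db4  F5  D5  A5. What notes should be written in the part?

The English horn sounds a perfect fifth below written, so the written part must be a perfect fifth above concert — transpose each note up.
G4 → D5
Db4 → Ab4
F5 → C6
D5 → A5
A5 → E6

D5 Ab4 C6 A5 E6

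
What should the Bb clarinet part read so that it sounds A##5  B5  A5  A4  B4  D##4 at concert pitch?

B##5 C#6 B5 B4 C#5 E##4

The Bb clarinet sounds a major second below written, so the written part must be a major second above concert — transpose each note up.
A##5 -> B##5
B5 -> C#6
A5 -> B5
A4 -> B4
B4 -> C#5
D##4 -> E##4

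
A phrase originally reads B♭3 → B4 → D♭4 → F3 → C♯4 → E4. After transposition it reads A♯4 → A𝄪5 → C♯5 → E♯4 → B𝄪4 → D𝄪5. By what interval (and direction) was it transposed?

up an augmented seventh

From Bb3 to A#4 is 7 letter names — a seventh of some quality.
Bb3 to A#4 is 12 semitones, which makes it an augmented seventh; the second version is higher, so the direction is up.
Checking another pair — E4 → D##5 — gives the same interval.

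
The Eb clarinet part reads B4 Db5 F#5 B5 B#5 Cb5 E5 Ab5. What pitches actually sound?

D5 Fb5 A5 D6 D#6 Ebb5 G5 Cb6

Written C4 on the Eb clarinet sounds as Eb4, a minor third higher; apply that shift to every note.
B4 gives D5
Db5 gives Fb5
F#5 gives A5
B5 gives D6
B#5 gives D#6
Cb5 gives Ebb5
E5 gives G5
Ab5 gives Cb6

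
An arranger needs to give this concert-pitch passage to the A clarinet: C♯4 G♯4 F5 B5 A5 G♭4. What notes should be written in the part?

E4 B4 Ab5 D6 C6 Bbb4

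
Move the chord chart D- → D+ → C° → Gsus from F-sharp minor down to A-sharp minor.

F#- F#+ E° Bsus

F-sharp minor down to A-sharp minor is a minor sixth; each chord root moves by that interval while the quality stays the same.
D-: root D down a minor sixth → F#, giving F#-.
D+: root D down a minor sixth → F#, giving F#+.
C°: root C down a minor sixth → E, giving E°.
Gsus: root G down a minor sixth → B, giving Bsus.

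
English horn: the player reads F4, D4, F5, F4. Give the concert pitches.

Bb3 G3 Bb4 Bb3

Written C4 on the English horn sounds as F3, a perfect fifth lower; apply that shift to every note.
F4 to Bb3
D4 to G3
F5 to Bb4
F4 to Bb3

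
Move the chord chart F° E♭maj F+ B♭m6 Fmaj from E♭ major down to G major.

A° Gmaj A+ Dm6 Amaj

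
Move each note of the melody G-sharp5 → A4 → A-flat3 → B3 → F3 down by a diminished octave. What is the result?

G#5 -> G##4
A4 -> A#3
Ab3 -> A2
B3 -> B#2
F3 -> F#2

G##4 A#3 A2 B#2 F#2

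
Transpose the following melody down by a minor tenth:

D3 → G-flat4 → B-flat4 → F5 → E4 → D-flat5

D3 becomes B1
Gb4 becomes Eb3
Bb4 becomes G3
F5 becomes D4
E4 becomes C#3
Db5 becomes Bb3

B1 Eb3 G3 D4 C#3 Bb3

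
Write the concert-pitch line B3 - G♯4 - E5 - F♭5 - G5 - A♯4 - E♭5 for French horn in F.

The French horn in F sounds a perfect fifth below written, so the written part must be a perfect fifth above concert — transpose each note up.
B3 gives F#4
G#4 gives D#5
E5 gives B5
Fb5 gives Cb6
G5 gives D6
A#4 gives E#5
Eb5 gives Bb5

F#4 D#5 B5 Cb6 D6 E#5 Bb5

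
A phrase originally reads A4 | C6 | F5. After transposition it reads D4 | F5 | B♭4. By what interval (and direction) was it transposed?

down a perfect fifth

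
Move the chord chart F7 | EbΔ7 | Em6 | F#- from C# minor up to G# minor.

C7 BbΔ7 Bm6 C#-

C# minor up to G# minor is a perfect fifth; each chord root moves by that interval while the quality stays the same.
F7: root F up a perfect fifth → C, giving C7.
EbΔ7: root Eb up a perfect fifth → Bb, giving BbΔ7.
Em6: root E up a perfect fifth → B, giving Bm6.
F#-: root F# up a perfect fifth → C#, giving C#-.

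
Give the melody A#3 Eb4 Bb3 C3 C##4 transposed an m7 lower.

A#3 -> B#2
Eb4 -> F3
Bb3 -> C3
C3 -> D2
C##4 -> D##3

B#2 F3 C3 D2 D##3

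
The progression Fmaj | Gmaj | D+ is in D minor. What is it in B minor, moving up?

Dmaj Emaj B+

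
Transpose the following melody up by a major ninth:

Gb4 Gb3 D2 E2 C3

Ab5 Ab4 E3 F#3 D4

Gb4: a ninth up reaches A, and 14 semitones makes it Ab5.
Gb3 up a major ninth is Ab4.
D2 up a major ninth is E3.
E2 up a major ninth is F#3.
A major ninth up from C3 gives D4.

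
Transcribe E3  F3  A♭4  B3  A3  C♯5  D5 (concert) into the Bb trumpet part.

F#3 G3 Bb4 C#4 B3 D#5 E5

The Bb trumpet sounds a major second below written, so the written part must be a major second above concert — transpose each note up.
E3 becomes F#3
F3 becomes G3
Ab4 becomes Bb4
B3 becomes C#4
A3 becomes B3
C#5 becomes D#5
D5 becomes E5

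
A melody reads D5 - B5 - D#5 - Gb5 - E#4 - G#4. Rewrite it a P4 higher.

G5 E6 G#5 Cb6 A#4 C#5

D5 becomes G5
B5 becomes E6
D#5 becomes G#5
Gb5 becomes Cb6
E#4 becomes A#4
G#4 becomes C#5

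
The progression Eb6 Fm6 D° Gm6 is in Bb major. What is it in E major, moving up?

A6 Bm6 G#° C#m6

Bb major up to E major is an augmented fourth; each chord root moves by that interval while the quality stays the same.
Eb6: root Eb up an augmented fourth → A, giving A6.
Fm6: root F up an augmented fourth → B, giving Bm6.
D°: root D up an augmented fourth → G#, giving G#°.
Gm6: root G up an augmented fourth → C#, giving C#m6.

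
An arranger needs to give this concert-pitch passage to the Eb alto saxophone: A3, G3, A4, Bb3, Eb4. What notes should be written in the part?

F#4 E4 F#5 G4 C5

The Eb alto saxophone sounds a major sixth below written, so the written part must be a major sixth above concert — transpose each note up.
A3 → F#4
G3 → E4
A4 → F#5
Bb3 → G4
Eb4 → C5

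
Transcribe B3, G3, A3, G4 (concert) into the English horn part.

F#4 D4 E4 D5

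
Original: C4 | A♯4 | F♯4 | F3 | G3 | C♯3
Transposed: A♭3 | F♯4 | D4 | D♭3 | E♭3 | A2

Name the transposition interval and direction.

down a major third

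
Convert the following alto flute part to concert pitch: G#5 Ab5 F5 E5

Written C4 on the alto flute sounds as G3, a perfect fourth lower; apply that shift to every note.
G#5 to D#5
Ab5 to Eb5
F5 to C5
E5 to B4

D#5 Eb5 C5 B4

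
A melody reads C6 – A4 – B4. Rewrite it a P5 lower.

F5 D4 E4

C6: a fifth down reaches F, and 7 semitones makes it F5.
A4 down a perfect fifth is D4.
B4 down a perfect fifth is E4.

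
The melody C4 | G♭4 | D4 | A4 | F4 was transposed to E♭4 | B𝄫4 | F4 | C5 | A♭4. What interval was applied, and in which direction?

up a minor third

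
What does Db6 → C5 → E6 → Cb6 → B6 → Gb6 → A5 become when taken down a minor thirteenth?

F4 E3 G#4 Eb4 D#5 Bb4 C#4

Db6 gives F4
C5 gives E3
E6 gives G#4
Cb6 gives Eb4
B6 gives D#5
Gb6 gives Bb4
A5 gives C#4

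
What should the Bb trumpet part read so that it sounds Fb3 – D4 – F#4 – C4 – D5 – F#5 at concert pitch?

Gb3 E4 G#4 D4 E5 G#5

Written C4 sounds as Bb3 on the Bb trumpet, so concert pitches are written a major second up.
Fb3 gives Gb3
D4 gives E4
F#4 gives G#4
C4 gives D4
D5 gives E5
F#5 gives G#5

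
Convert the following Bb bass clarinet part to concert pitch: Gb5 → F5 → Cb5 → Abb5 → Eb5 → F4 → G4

The Bb bass clarinet sounds a major ninth below written, so transpose each written note down a major ninth.
Gb5 gives Fb4
F5 gives Eb4
Cb5 gives Bbb3
Abb5 gives Gbb4
Eb5 gives Db4
F4 gives Eb3
G4 gives F3

Fb4 Eb4 Bbb3 Gbb4 Db4 Eb3 F3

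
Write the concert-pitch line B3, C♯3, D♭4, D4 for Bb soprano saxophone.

The Bb soprano saxophone sounds a major second below written, so the written part must be a major second above concert — transpose each note up.
B3 → C#4
C#3 → D#3
Db4 → Eb4
D4 → E4

C#4 D#3 Eb4 E4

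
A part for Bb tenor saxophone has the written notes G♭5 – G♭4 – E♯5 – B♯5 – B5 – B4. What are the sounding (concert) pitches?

Fb4 Fb3 D#4 A#4 A4 A3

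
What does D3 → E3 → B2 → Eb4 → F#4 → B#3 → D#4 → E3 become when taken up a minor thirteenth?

Bb4 C5 G4 Cb6 D6 G#5 B5 C5

D3 up a minor thirteenth is Bb4.
E3 up a minor thirteenth is C5.
B2: a thirteenth up reaches G, and 20 semitones makes it G4.
A minor thirteenth up from Eb4 gives Cb6.
F#4: a thirteenth up reaches D, and 20 semitones makes it D6.
A minor thirteenth up from B#3 gives G#5.
A minor thirteenth up from D#4 gives B5.
E3 up a minor thirteenth is C5.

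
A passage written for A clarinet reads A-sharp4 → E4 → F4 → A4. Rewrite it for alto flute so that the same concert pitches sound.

B#4 F#4 G4 B4

First find concert pitch: the A clarinet sounds a minor third below written, so A-sharp4 E4 F4 A4 sounds F##4 C#4 D4 F#4.
Then write for alto flute: it sounds a perfect fourth below written, so the part must be a perfect fourth above concert.
F##4 → B#4
C#4 → F#4
D4 → G4
F#4 → B4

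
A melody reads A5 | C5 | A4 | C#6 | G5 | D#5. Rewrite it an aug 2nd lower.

Gb5 Bbb4 Gb4 Bb5 Fb5 C5

A5 → Gb5
C5 → Bbb4
A4 → Gb4
C#6 → Bb5
G5 → Fb5
D#5 → C5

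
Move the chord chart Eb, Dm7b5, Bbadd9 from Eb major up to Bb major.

Bb Am7b5 Fadd9

Eb major up to Bb major is a perfect fifth; each chord root moves by that interval while the quality stays the same.
Eb: root Eb up a perfect fifth → Bb, giving Bb.
Dm7b5: root D up a perfect fifth → A, giving Am7b5.
Bbadd9: root Bb up a perfect fifth → F, giving Fadd9.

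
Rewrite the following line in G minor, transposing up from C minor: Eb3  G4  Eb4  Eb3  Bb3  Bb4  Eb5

From C up to G is a perfect fifth; apply that to each pitch.
Eb3 becomes Bb3
G4 becomes D5
Eb4 becomes Bb4
Eb3 becomes Bb3
Bb3 becomes F4
Bb4 becomes F5
Eb5 becomes Bb5

Bb3 D5 Bb4 Bb3 F4 F5 Bb5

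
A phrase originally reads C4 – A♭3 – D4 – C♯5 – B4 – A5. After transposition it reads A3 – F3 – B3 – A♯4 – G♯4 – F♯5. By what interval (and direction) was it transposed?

down a minor third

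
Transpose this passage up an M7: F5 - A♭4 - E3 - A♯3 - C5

E6 G5 D#4 G##4 B5

F5 becomes E6
Ab4 becomes G5
E3 becomes D#4
A#3 becomes G##4
C5 becomes B5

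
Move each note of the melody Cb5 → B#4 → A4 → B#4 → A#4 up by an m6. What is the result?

Abb5 G#5 F5 G#5 F#5

Cb5: a sixth up reaches A, and 8 semitones makes it Abb5.
B#4: a sixth up reaches G, and 8 semitones makes it G#5.
A minor sixth up from A4 gives F5.
B#4 up a minor sixth is G#5.
A#4: a sixth up reaches F, and 8 semitones makes it F#5.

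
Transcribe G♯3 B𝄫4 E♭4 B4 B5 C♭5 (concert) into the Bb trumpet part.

A#3 Cb5 F4 C#5 C#6 Db5

Written C4 sounds as Bb3 on the Bb trumpet, so concert pitches are written a major second up.
G#3 → A#3
Bbb4 → Cb5
Eb4 → F4
B4 → C#5
B5 → C#6
Cb5 → Db5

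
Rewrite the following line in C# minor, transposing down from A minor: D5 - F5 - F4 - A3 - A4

From A down to C# is a minor sixth; apply that to each pitch.
D5 gives F#4
F5 gives A4
F4 gives A3
A3 gives C#3
A4 gives C#4

F#4 A4 A3 C#3 C#4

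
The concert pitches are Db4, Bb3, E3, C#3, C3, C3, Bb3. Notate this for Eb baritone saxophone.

The Eb baritone saxophone sounds a major thirteenth below written, so the written part must be a major thirteenth above concert — transpose each note up.
Db4 -> Bb5
Bb3 -> G5
E3 -> C#5
C#3 -> A#4
C3 -> A4
C3 -> A4
Bb3 -> G5

Bb5 G5 C#5 A#4 A4 A4 G5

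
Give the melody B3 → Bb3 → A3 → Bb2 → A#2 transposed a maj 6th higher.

G#4 G4 F#4 G3 F##3

B3 to G#4
Bb3 to G4
A3 to F#4
Bb2 to G3
A#2 to F##3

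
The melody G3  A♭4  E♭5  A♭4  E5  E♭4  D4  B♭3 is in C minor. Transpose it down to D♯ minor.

A#2 B3 F#4 B3 F##4 F#3 E#3 C#3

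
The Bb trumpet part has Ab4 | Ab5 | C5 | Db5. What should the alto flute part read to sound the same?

Cb5 Cb6 Eb5 Fb5

First find concert pitch: the Bb trumpet sounds a major second below written, so Ab4 Ab5 C5 Db5 sounds Gb4 Gb5 Bb4 Cb5.
Then write for alto flute: it sounds a perfect fourth below written, so the part must be a perfect fourth above concert.
Gb4 → Cb5
Gb5 → Cb6
Bb4 → Eb5
Cb5 → Fb5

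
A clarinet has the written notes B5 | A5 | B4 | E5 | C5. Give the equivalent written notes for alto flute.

C#6 B5 C#5 F#5 D5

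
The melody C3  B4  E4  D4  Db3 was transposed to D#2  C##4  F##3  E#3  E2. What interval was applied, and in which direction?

down a diminished seventh

Take the first pair: C3 → D#2. C to D spans 7 letter names, so the interval is some kind of seventh.
D#2 to C3 is 9 semitones, which makes it a diminished seventh; the second version is lower, so the direction is down.
Checking another pair — Db3 → E2 — gives the same interval.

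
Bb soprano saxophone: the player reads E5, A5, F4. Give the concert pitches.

D5 G5 Eb4

Written C4 on the Bb soprano saxophone sounds as Bb3, a major second lower; apply that shift to every note.
E5 -> D5
A5 -> G5
F4 -> Eb4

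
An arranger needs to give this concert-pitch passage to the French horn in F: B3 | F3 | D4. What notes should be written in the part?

F#4 C4 A4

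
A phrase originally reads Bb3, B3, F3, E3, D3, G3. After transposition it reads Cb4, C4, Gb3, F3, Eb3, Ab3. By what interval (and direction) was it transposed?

up a minor second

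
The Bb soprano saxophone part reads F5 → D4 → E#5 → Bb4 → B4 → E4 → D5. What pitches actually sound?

The Bb soprano saxophone sounds a major second below written, so transpose each written note down a major second.
F5 becomes Eb5
D4 becomes C4
E#5 becomes D#5
Bb4 becomes Ab4
B4 becomes A4
E4 becomes D4
D5 becomes C5

Eb5 C4 D#5 Ab4 A4 D4 C5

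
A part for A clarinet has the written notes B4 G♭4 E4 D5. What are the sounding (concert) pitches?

G#4 Eb4 C#4 B4

The A clarinet sounds a minor third below written, so transpose each written note down a minor third.
B4 → G#4
Gb4 → Eb4
E4 → C#4
D5 → B4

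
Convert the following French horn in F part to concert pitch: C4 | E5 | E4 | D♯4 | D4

F3 A4 A3 G#3 G3

The French horn in F sounds a perfect fifth below written, so transpose each written note down a perfect fifth.
C4 -> F3
E5 -> A4
E4 -> A3
D#4 -> G#3
D4 -> G3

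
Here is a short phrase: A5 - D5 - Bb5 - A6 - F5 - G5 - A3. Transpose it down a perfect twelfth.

A5 -> D4
D5 -> G3
Bb5 -> Eb4
A6 -> D5
F5 -> Bb3
G5 -> C4
A3 -> D2

D4 G3 Eb4 D5 Bb3 C4 D2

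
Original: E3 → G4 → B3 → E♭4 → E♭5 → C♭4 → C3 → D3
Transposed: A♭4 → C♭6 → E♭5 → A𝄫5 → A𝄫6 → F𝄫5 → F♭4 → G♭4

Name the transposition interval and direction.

up a diminished eleventh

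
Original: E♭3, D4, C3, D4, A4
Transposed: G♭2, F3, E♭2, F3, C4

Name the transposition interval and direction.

Take the first pair: Eb3 → Gb2. E to G spans 6 letter names, so the interval is some kind of sixth.
Gb2 to Eb3 is 9 semitones, which makes it a major sixth; the second version is lower, so the direction is down.
Checking another pair — A4 → C4 — gives the same interval.

down a major sixth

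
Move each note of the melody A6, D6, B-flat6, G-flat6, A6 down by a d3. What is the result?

A6 to F##6
D6 to B#5
Bb6 to G#6
Gb6 to E6
A6 to F##6

F##6 B#5 G#6 E6 F##6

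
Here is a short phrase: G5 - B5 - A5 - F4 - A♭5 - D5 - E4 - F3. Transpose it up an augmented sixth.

E#6 G##6 F##6 D#5 F#6 B#5 C##5 D#4

G5: a sixth up reaches E, and 10 semitones makes it E#6.
An augmented sixth up from B5 gives G##6.
An augmented sixth up from A5 gives F##6.
F4 up an augmented sixth is D#5.
Ab5: a sixth up reaches F, and 10 semitones makes it F#6.
D5 up an augmented sixth is B#5.
An augmented sixth up from E4 gives C##5.
An augmented sixth up from F3 gives D#4.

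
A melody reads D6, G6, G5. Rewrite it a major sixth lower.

F5 Bb5 Bb4

D6 down a major sixth is F5.
G6 down a major sixth is Bb5.
G5 down a major sixth is Bb4.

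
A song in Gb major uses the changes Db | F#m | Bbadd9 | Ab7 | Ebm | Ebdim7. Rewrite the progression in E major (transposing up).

B D##m G#add9 F#7 C#m C#dim7

Gb major up to E major is an augmented sixth; each chord root moves by that interval while the quality stays the same.
Db: root Db up an augmented sixth → B, giving B.
F#m: root F# up an augmented sixth → D##, giving D##m.
Bbadd9: root Bb up an augmented sixth → G#, giving G#add9.
Ab7: root Ab up an augmented sixth → F#, giving F#7.
Ebm: root Eb up an augmented sixth → C#, giving C#m.
Ebdim7: root Eb up an augmented sixth → C#, giving C#dim7.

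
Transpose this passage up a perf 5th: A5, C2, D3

E6 G2 A3

A5 to E6
C2 to G2
D3 to A3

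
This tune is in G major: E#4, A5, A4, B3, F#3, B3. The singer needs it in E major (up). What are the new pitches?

G major to E major up is a major sixth, so every note moves up by that interval.
E#4 to C##5
A5 to F#6
A4 to F#5
B3 to G#4
F#3 to D#4
B3 to G#4

C##5 F#6 F#5 G#4 D#4 G#4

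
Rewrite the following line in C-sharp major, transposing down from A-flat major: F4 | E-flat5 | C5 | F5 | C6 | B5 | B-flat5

A#3 G#4 E#4 A#4 E#5 D##5 D#5

From A-flat down to C-sharp is a diminished sixth; apply that to each pitch.
F4 becomes A#3
Eb5 becomes G#4
C5 becomes E#4
F5 becomes A#4
C6 becomes E#5
B5 becomes D##5
Bb5 becomes D#5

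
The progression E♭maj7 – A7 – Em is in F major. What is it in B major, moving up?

Amaj7 D#7 A#m

F major up to B major is an augmented fourth; each chord root moves by that interval while the quality stays the same.
E♭maj7: root E♭ up an augmented fourth → A, giving Amaj7.
A7: root A up an augmented fourth → D#, giving D#7.
Em: root E up an augmented fourth → A#, giving A#m.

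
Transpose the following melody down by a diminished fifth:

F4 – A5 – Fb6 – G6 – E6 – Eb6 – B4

B3 D#5 Bb5 C#6 A#5 A5 E#4

F4 down a diminished fifth is B3.
A5: a fifth down reaches D, and 6 semitones makes it D#5.
A diminished fifth down from Fb6 gives Bb5.
G6 down a diminished fifth is C#6.
E6: a fifth down reaches A, and 6 semitones makes it A#5.
Eb6: a fifth down reaches A, and 6 semitones makes it A5.
B4: a fifth down reaches E, and 6 semitones makes it E#4.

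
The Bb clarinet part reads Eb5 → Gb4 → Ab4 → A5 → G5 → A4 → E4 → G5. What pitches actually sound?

Db5 Fb4 Gb4 G5 F5 G4 D4 F5

The Bb clarinet sounds a major second below written, so transpose each written note down a major second.
Eb5 becomes Db5
Gb4 becomes Fb4
Ab4 becomes Gb4
A5 becomes G5
G5 becomes F5
A4 becomes G4
E4 becomes D4
G5 becomes F5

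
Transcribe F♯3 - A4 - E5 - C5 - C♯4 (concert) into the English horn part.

C#4 E5 B5 G5 G#4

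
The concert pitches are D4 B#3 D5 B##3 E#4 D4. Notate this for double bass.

D5 B#4 D6 B##4 E#5 D5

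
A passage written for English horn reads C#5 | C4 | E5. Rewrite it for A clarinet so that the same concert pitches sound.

A4 Ab3 C5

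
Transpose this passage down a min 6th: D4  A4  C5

F#3 C#4 E4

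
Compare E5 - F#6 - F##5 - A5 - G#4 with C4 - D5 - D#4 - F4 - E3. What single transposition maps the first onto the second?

down a major tenth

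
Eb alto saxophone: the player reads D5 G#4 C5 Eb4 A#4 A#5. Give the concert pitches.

F4 B3 Eb4 Gb3 C#4 C#5

Written C4 on the Eb alto saxophone sounds as Eb3, a major sixth lower; apply that shift to every note.
D5 gives F4
G#4 gives B3
C5 gives Eb4
Eb4 gives Gb3
A#4 gives C#4
A#5 gives C#5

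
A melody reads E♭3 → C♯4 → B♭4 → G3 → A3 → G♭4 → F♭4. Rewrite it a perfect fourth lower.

Bb2 G#3 F4 D3 E3 Db4 Cb4

Eb3 to Bb2
C#4 to G#3
Bb4 to F4
G3 to D3
A3 to E3
Gb4 to Db4
Fb4 to Cb4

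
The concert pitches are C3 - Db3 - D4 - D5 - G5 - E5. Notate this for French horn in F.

G3 Ab3 A4 A5 D6 B5

Written C4 sounds as F3 on the French horn in F, so concert pitches are written a perfect fifth up.
C3 becomes G3
Db3 becomes Ab3
D4 becomes A4
D5 becomes A5
G5 becomes D6
E5 becomes B5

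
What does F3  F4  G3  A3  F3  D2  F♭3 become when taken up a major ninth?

G4 G5 A4 B4 G4 E3 Gb4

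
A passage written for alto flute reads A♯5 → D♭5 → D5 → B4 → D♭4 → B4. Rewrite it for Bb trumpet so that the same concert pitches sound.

F##5 Bb4 B4 G#4 Bb3 G#4

First find concert pitch: the alto flute sounds a perfect fourth below written, so A♯5 D♭5 D5 B4 D♭4 B4 sounds E#5 Ab4 A4 F#4 Ab3 F#4.
Then write for Bb trumpet: it sounds a major second below written, so the part must be a major second above concert.
E#5 → F##5
Ab4 → Bb4
A4 → B4
F#4 → G#4
Ab3 → Bb3
F#4 → G#4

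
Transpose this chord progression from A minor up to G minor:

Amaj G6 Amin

A minor up to G minor is a minor seventh; each chord root moves by that interval while the quality stays the same.
Amaj: root A up a minor seventh → G, giving Gmaj.
G6: root G up a minor seventh → F, giving F6.
Amin: root A up a minor seventh → G, giving Gmin.

Gmaj F6 Gmin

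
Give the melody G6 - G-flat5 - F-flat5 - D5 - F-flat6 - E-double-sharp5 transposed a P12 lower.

C5 Cb4 Bbb3 G3 Bbb4 A##3

G6 -> C5
Gb5 -> Cb4
Fb5 -> Bbb3
D5 -> G3
Fb6 -> Bbb4
E##5 -> A##3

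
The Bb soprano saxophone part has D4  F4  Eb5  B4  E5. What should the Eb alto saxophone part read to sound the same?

First find concert pitch: the Bb soprano saxophone sounds a major second below written, so D4 F4 Eb5 B4 E5 sounds C4 Eb4 Db5 A4 D5.
Then write for Eb alto saxophone: it sounds a major sixth below written, so the part must be a major sixth above concert.
C4 → A4
Eb4 → C5
Db5 → Bb5
A4 → F#5
D5 → B5

A4 C5 Bb5 F#5 B5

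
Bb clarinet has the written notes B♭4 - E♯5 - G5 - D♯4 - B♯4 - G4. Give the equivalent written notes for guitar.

First find concert pitch: the Bb clarinet sounds a major second below written, so B♭4 E♯5 G5 D♯4 B♯4 G4 sounds Ab4 D#5 F5 C#4 A#4 F4.
Then write for guitar: it sounds a perfect octave below written, so the part must be a perfect octave above concert.
Ab4 → Ab5
D#5 → D#6
F5 → F6
C#4 → C#5
A#4 → A#5
F4 → F5

Ab5 D#6 F6 C#5 A#5 F5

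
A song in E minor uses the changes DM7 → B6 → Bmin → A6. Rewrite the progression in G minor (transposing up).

FM7 D6 Dmin C6

E minor up to G minor is a minor third; each chord root moves by that interval while the quality stays the same.
DM7: root D up a minor third → F, giving FM7.
B6: root B up a minor third → D, giving D6.
Bmin: root B up a minor third → D, giving Dmin.
A6: root A up a minor third → C, giving C6.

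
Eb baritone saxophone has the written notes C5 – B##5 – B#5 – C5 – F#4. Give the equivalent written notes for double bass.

First find concert pitch: the Eb baritone saxophone sounds a major thirteenth below written, so C5 B##5 B#5 C5 F#4 sounds Eb3 D##4 D#4 Eb3 A2.
Then write for double bass: it sounds a perfect octave below written, so the part must be a perfect octave above concert.
Eb3 → Eb4
D##4 → D##5
D#4 → D#5
Eb3 → Eb4
A2 → A3

Eb4 D##5 D#5 Eb4 A3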